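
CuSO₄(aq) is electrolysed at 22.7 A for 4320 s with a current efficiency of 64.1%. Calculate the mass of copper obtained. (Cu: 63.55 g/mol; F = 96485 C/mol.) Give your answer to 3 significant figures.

Q = 22.7 × 4320 = 98060 C
n(e⁻) = 98060 / 96485 = 1.016 mol
Cu²⁺ + 2e⁻ → Cu, so theoretical m(Cu) = 0.5080 × 63.55 = 32.28 g
Actual mass = 64.1% × 32.28 = 20.7 g

20.7 g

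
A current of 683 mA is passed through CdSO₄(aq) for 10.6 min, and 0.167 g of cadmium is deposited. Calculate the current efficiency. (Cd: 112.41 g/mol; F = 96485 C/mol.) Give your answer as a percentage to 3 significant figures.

66.0%

Q = 0.683 × 636 = 434.4 C
n(e⁻) = 434.4 / 96485 = 0.004502 mol
Cd²⁺ + 2e⁻ → Cd, so theoretical n(Cd) = 0.002251 mol → 0.2530 g
Efficiency = 0.167 / 0.2530 = 0.6601 = 66.0%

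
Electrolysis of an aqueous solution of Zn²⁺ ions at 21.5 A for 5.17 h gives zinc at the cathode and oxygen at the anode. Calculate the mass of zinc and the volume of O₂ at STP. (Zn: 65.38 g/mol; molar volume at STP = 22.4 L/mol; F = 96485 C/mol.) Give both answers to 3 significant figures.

136 g Zn; 23.2 L O₂

Q = 21.5 × 18612 = 4.002×10^5 C; n(e⁻) = 4.002×10^5 / 96485 = 4.148 mol
Cathode: Zn²⁺ + 2e⁻ → Zn → n(Zn) = 4.148/2 = 2.074 mol → 136 g
Anode: 2H₂O → O₂ + 4H⁺ + 4e⁻ → n(O₂) = 4.148/4 = 1.037 mol → 23.2 L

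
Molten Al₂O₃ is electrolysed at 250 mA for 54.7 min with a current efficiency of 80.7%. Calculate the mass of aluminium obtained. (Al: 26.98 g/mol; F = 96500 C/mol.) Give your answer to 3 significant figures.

0.0617 g

Q = 0.250 × 3282 = 820.5 C
n(e⁻) = 820.5 / 96500 = 0.008503 mol
Al³⁺ + 3e⁻ → Al, so theoretical m(Al) = 0.002834 × 26.98 = 0.07646 g
Actual mass = 80.7% × 0.07646 = 0.0617 g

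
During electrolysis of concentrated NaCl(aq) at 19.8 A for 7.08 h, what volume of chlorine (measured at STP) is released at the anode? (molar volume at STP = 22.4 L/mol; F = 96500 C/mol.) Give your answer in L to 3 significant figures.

Charge passed = 19.8 × 25488 = 5.047×10^5 C
n(e⁻) = Q/F = 5.047×10^5/96500 = 5.230 mol
2Cl⁻ → Cl₂ + 2e⁻, so n(Cl₂) = 5.230 / 2 = 2.615 mol
V = 2.615 × 22.4 = 58.58 L

58.6 L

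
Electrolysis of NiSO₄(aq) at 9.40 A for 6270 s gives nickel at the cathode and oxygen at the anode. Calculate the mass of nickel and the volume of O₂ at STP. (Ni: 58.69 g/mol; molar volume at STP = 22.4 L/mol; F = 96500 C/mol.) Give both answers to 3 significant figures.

Q = 9.40 × 6270 = 58940 C; n(e⁻) = 58940 / 96500 = 0.6108 mol
Cathode: Ni²⁺ + 2e⁻ → Ni → n(Ni) = 0.6108/2 = 0.3054 mol → 17.9 g
Anode: 2H₂O → O₂ + 4H⁺ + 4e⁻ → n(O₂) = 0.6108/4 = 0.1527 mol → 3.42 L

17.9 g Ni; 3.42 L O₂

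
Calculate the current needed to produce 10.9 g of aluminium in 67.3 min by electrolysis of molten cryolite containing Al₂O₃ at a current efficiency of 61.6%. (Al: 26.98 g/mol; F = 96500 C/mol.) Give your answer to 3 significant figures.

47.0 A

n(Al) = 10.9 / 26.98 = 0.4040 mol
Al³⁺ + 3e⁻ → Al, so n(e⁻) = 3 × 0.4040 = 1.212 mol
Q = 1.212 × 96500 / 0.616 = 1.899×10^5 C
I = Q / t = 1.899×10^5 / 4038 s = 47.0 A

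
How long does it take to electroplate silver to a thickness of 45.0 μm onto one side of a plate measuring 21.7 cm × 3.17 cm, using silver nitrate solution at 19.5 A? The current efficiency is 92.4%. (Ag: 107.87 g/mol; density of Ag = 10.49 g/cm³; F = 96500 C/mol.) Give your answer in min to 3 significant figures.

Plated area = 21.7 × 3.17 = 68.79 cm²
Volume = 68.79 × 45.0×10⁻⁴ cm = 0.3096 cm³
m(Ag) = 0.3096 × 10.49 = 3.248 g
n(Ag) = 3.248 / 107.87 = 0.03011 mol; n(e⁻) = 0.03011 mol
Q = 0.03011 × 96500 / 0.924 = 3145 C
t = 3145 / 19.5 = 161.3 s = 2.69 min

2.69 min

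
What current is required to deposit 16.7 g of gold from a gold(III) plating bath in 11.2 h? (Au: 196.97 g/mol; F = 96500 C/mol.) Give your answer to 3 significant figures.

n(Au) = 16.7 / 196.97 = 0.08478 mol
Au³⁺ + 3e⁻ → Au, so n(e⁻) = 3 × 0.08478 = 0.2543 mol
Q = 0.2543 × 96500 = 24540 C
I = Q / t = 24540 / 40320 s = 0.609 A

0.609 A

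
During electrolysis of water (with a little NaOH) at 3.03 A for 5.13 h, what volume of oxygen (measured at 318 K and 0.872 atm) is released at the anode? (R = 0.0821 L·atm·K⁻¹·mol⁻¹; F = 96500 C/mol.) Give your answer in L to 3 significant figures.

4.34 L

Charge passed = 3.03 × 18468 = 55960 C
n(e⁻) = 55960 / 96500 = 0.5799 mol
2H₂O → O₂ + 4H⁺ + 4e⁻, so n(O₂) = 0.5799 / 4 = 0.1450 mol
V = nRT/P = 0.1450 × 0.0821 × 318 / 0.872 = 4.341 L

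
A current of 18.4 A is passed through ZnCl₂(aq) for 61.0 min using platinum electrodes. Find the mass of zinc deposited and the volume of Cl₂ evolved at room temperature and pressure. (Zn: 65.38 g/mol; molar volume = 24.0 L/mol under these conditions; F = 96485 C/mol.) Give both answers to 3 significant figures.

22.8 g Zn; 8.38 L Cl₂

Q = 18.4 × 3660 = 67340 C; n(e⁻) = 67340 / 96485 = 0.6979 mol
Cathode: Zn²⁺ + 2e⁻ → Zn → n(Zn) = 0.6979/2 = 0.3490 mol → 22.8 g
Anode: 2Cl⁻ → Cl₂ + 2e⁻ → n(Cl₂) = 0.6979/2 = 0.3490 mol → 8.38 L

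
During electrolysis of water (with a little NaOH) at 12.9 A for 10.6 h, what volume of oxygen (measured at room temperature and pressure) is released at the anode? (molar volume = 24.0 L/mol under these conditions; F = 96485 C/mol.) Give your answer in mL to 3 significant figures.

Q = It = 12.9 × 38160 = 4.923×10^5 C
n(e⁻) = 4.923×10^5 / 96485 = 5.102 mol
2H₂O → O₂ + 4H⁺ + 4e⁻, so n(O₂) = 5.102 / 4 = 1.276 mol
V = 1.276 × 24.0 = 30.62 L
= 30600 mL

30600 mL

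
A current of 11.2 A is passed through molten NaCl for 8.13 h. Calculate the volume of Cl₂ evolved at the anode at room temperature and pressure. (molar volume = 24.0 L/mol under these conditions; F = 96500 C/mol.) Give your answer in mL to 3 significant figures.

Q = 11.2 A × 29268 s = 3.278×10^5 C
Moles of electrons = 3.278×10^5 / 96500 = 3.397 mol
2Cl⁻ → Cl₂ + 2e⁻, so n(Cl₂) = 3.397 / 2 = 1.699 mol
V = 1.699 × 24.0 = 40.78 L
= 40800 mL

40800 mL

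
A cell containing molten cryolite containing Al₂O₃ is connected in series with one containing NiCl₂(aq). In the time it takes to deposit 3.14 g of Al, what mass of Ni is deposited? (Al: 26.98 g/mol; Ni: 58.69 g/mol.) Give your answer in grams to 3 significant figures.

10.2 g

n(Al) = 3.14 / 26.98 = 0.1164 mol
Al³⁺ + 3e⁻ → Al, so n(e⁻) = 3 × 0.1164 = 0.3492 mol
Since the cells are in series, n(e⁻) in the Ni cell is also 0.3492 mol.
Ni²⁺ + 2e⁻ → Ni, so n(Ni) = 0.3492 / 2 = 0.1746 mol
m(Ni) = 0.1746 × 58.69 = 10.2 g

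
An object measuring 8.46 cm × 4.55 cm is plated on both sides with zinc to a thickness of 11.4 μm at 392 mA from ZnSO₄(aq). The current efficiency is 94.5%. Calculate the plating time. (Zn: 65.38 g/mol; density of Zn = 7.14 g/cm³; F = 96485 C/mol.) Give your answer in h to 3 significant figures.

1.39 h

Plated area = 2 × 8.46 × 4.55 = 76.99 cm²
Volume = 76.99 × 11.4×10⁻⁴ cm = 0.08777 cm³
m(Zn) = 0.08777 × 7.14 = 0.6267 g
n(Zn) = 0.6267 / 65.38 = 0.009586 mol; n(e⁻) = 2 × 0.009586 = 0.01917 mol
Q = 0.01917 × 96485 / 0.945 = 1957 C
t = 1957 / 0.392 = 4992 s = 1.39 h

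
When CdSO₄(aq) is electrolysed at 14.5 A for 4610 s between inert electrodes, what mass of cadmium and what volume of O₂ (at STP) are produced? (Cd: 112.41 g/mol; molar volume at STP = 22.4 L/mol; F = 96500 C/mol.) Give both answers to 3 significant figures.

38.9 g Cd; 3.88 L O₂

Q = 14.5 × 4610 = 66850 C; n(e⁻) = 66850 / 96500 = 0.6927 mol
Cathode: Cd²⁺ + 2e⁻ → Cd → n(Cd) = 0.6927/2 = 0.3464 mol → 38.9 g
Anode: 2H₂O → O₂ + 4H⁺ + 4e⁻ → n(O₂) = 0.6927/4 = 0.1732 mol → 3.88 L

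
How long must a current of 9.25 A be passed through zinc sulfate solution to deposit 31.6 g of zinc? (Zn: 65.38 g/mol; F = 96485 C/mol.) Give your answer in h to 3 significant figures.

2.80 h

n(Zn) = 31.6 / 65.38 = 0.4833 mol
Zn²⁺ + 2e⁻ → Zn, so n(e⁻) = 2 × 0.4833 = 0.9666 mol
Q = 0.9666 × 96485 = 93260 C
t = Q / I = 93260 / 9.25 = 10080 s = 2.80 h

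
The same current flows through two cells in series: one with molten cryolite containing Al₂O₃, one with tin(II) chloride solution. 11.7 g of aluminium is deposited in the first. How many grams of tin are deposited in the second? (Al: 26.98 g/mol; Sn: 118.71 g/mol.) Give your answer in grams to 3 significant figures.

n(Al) = 11.7 / 26.98 = 0.4337 mol
Al³⁺ + 3e⁻ → Al, so n(e⁻) = 3 × 0.4337 = 1.301 mol
Same current for the same time ⇒ same n(e⁻) = 1.301 mol in both cells.
Sn²⁺ + 2e⁻ → Sn, so n(Sn) = 1.301 / 2 = 0.6505 mol
m(Sn) = 0.6505 × 118.71 = 77.2 g

77.2 g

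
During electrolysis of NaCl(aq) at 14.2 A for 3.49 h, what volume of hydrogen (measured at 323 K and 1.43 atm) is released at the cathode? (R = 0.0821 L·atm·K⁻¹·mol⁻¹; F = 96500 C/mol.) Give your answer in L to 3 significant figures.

17.1 L

Q = 14.2 A × 12564 s = 1.784×10^5 C
Moles of electrons = 1.784×10^5 / 96500 = 1.849 mol
2H⁺ + 2e⁻ → H₂, so n(H₂) = 1.849 / 2 = 0.9245 mol
V = nRT/P = 0.9245 × 0.0821 × 323 / 1.43 = 17.14 L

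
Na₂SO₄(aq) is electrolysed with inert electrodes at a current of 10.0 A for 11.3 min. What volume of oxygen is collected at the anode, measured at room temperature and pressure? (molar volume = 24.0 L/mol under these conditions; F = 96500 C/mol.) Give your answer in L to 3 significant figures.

0.422 L

Q = 10.0 A × 678 s = 6780 C
n(e⁻) = 6780 / 96500 = 0.07026 mol
2H₂O → O₂ + 4H⁺ + 4e⁻, so n(O₂) = 0.07026 / 4 = 0.01757 mol
V = 0.01757 × 24.0 = 0.4217 L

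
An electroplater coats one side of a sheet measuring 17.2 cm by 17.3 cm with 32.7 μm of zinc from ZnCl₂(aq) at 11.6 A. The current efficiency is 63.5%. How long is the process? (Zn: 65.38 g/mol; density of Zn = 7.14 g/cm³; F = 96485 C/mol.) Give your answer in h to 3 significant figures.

0.773 h

Plated area = 17.2 × 17.3 = 297.6 cm²
Volume = 297.6 × 32.7×10⁻⁴ cm = 0.9732 cm³
m(Zn) = 0.9732 × 7.14 = 6.949 g
n(Zn) = 6.949 / 65.38 = 0.1063 mol; n(e⁻) = 2 × 0.1063 = 0.2126 mol
Q = 0.2126 × 96485 / 0.635 = 32300 C
t = 32300 / 11.6 = 2784 s = 0.773 h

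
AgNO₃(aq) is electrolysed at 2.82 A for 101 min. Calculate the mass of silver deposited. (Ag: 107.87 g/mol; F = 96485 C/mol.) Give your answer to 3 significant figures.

Q = It = 2.82 × 6060 = 17090 C
Moles of electrons = 17090 / 96485 = 0.1771 mol
Ag⁺ + e⁻ → Ag, so n(Ag) = 0.1771 mol
m = 0.1771 × 107.87 = 19.1 g

19.1 g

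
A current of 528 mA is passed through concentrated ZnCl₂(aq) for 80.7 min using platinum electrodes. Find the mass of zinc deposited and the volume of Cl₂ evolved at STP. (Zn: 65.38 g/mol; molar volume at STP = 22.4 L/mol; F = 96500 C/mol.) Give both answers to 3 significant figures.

Q = 0.528 × 4842 = 2557 C; n(e⁻) = 2557 / 96500 = 0.02650 mol
Cathode: Zn²⁺ + 2e⁻ → Zn → n(Zn) = 0.02650/2 = 0.01325 mol → 0.866 g
Anode: 2Cl⁻ → Cl₂ + 2e⁻ → n(Cl₂) = 0.02650/2 = 0.01325 mol → 0.297 L

0.866 g Zn; 0.297 L Cl₂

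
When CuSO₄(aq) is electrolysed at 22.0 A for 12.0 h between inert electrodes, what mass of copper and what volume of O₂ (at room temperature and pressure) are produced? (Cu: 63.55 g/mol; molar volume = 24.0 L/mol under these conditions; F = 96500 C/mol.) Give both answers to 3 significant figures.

313 g Cu; 59.1 L O₂

Q = 22.0 × 43200 = 9.504×10^5 C; n(e⁻) = 9.504×10^5 / 96500 = 9.849 mol
Cathode: Cu²⁺ + 2e⁻ → Cu → n(Cu) = 9.849/2 = 4.925 mol → 313 g
Anode: 2H₂O → O₂ + 4H⁺ + 4e⁻ → n(O₂) = 9.849/4 = 2.462 mol → 59.1 L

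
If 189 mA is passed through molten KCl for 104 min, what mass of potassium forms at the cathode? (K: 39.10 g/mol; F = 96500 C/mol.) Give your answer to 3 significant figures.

Q = It = 0.189 × 6240 = 1179 C
n(e⁻) = Q/F = 1179/96500 = 0.01222 mol
K⁺ + e⁻ → K, so n(K) = 0.01222 mol
m = 0.01222 × 39.10 = 0.478 g

0.478 g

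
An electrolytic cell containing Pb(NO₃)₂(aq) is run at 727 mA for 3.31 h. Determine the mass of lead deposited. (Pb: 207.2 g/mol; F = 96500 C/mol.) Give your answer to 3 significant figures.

Q = 0.727 A × 11916 s = 8663 C
n(e⁻) = Q/F = 8663/96500 = 0.08977 mol
Pb²⁺ + 2e⁻ → Pb, so n(Pb) = 0.08977 / 2 = 0.04489 mol
m = 0.04489 × 207.2 = 9.30 g

9.30 g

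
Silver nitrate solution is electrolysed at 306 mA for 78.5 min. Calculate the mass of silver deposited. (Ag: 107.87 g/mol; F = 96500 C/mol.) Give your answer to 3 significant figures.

Q = 0.306 A × 4710 s = 1441 C
Moles of electrons = 1441 / 96500 = 0.01493 mol
Ag⁺ + e⁻ → Ag, so n(Ag) = 0.01493 mol
m = 0.01493 × 107.87 = 1.61 g

1.61 g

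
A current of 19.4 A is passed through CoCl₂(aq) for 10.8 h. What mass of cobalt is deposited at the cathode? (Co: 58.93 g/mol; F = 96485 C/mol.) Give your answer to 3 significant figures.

230 g

Charge passed = 19.4 × 38880 = 7.543×10^5 C
n(e⁻) = 7.543×10^5 / 96485 = 7.818 mol
Co²⁺ + 2e⁻ → Co, so n(Co) = 7.818 / 2 = 3.909 mol
m = 3.909 × 58.93 = 230 g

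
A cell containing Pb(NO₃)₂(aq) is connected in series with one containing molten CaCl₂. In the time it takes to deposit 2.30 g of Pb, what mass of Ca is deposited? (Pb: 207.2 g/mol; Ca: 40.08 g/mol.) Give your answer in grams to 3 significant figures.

0.445 g

n(Pb) = 2.30 / 207.2 = 0.01110 mol
Pb²⁺ + 2e⁻ → Pb, so n(e⁻) = 2 × 0.01110 = 0.02220 mol
Same current for the same time ⇒ same n(e⁻) = 0.02220 mol in both cells.
Ca²⁺ + 2e⁻ → Ca, so n(Ca) = 0.02220 / 2 = 0.01110 mol
m(Ca) = 0.01110 × 40.08 = 0.445 g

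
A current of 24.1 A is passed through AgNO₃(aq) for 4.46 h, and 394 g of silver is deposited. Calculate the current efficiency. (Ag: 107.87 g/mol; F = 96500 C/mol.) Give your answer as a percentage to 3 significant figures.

91.1%

Q = 24.1 × 16056 = 3.869×10^5 C
n(e⁻) = 3.869×10^5 / 96500 = 4.009 mol
Ag⁺ + e⁻ → Ag, so theoretical n(Ag) = 4.009 mol → 432.5 g
Efficiency = 394 / 432.5 = 0.9110 = 91.1%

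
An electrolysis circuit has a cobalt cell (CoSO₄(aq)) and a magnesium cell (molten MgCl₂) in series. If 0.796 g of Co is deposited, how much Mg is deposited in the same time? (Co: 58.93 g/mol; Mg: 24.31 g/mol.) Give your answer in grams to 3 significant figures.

0.328 g

n(Co) = 0.796 / 58.93 = 0.01351 mol
Co²⁺ + 2e⁻ → Co, so n(e⁻) = 2 × 0.01351 = 0.02702 mol
The cells are in series, so the same charge (and hence the same n(e⁻) = 0.02702 mol) passes through both.
Mg²⁺ + 2e⁻ → Mg, so n(Mg) = 0.02702 / 2 = 0.01351 mol
m(Mg) = 0.01351 × 24.31 = 0.328 g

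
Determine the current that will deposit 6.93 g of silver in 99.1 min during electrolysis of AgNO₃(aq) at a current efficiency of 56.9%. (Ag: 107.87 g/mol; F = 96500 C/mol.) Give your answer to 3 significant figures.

n(Ag) = 6.93 / 107.87 = 0.06424 mol
Ag⁺ + e⁻ → Ag, so n(e⁻) = 0.06424 mol
Q = 0.06424 × 96500 / 0.569 = 10890 C
I = Q / t = 10890 / 5946 s = 1.83 A

1.83 A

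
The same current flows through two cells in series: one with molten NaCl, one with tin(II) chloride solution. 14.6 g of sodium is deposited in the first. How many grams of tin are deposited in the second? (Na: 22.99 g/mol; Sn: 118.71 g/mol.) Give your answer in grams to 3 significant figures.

37.7 g

n(Na) = 14.6 / 22.99 = 0.6351 mol
Na⁺ + e⁻ → Na, so n(e⁻) = 0.6351 mol
Same current for the same time ⇒ same n(e⁻) = 0.6351 mol in both cells.
Sn²⁺ + 2e⁻ → Sn, so n(Sn) = 0.6351 / 2 = 0.3176 mol
m(Sn) = 0.3176 × 118.71 = 37.7 g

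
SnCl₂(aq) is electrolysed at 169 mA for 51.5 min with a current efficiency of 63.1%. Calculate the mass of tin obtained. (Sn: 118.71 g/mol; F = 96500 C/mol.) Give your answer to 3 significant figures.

Q = 0.169 × 3090 = 522.2 C
n(e⁻) = 522.2 / 96500 = 0.005411 mol
Sn²⁺ + 2e⁻ → Sn, so theoretical m(Sn) = 0.002706 × 118.71 = 0.3212 g
Actual mass = 63.1% × 0.3212 = 0.203 g

0.203 g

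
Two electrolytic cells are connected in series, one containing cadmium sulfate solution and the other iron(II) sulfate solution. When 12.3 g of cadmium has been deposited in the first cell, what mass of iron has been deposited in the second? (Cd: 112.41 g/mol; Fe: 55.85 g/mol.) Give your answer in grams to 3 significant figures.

6.11 g

n(Cd) = 12.3 / 112.41 = 0.1094 mol
Cd²⁺ + 2e⁻ → Cd, so n(e⁻) = 2 × 0.1094 = 0.2188 mol
The cells are in series, so the same charge (and hence the same n(e⁻) = 0.2188 mol) passes through both.
Fe²⁺ + 2e⁻ → Fe, so n(Fe) = 0.2188 / 2 = 0.1094 mol
m(Fe) = 0.1094 × 55.85 = 6.11 g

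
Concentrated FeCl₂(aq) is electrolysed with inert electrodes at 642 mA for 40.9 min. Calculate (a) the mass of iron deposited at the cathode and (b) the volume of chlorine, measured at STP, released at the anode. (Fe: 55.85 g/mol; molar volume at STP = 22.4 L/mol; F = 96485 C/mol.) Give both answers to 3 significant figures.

0.456 g Fe; 0.183 L Cl₂

Q = 0.642 × 2454 = 1575 C; n(e⁻) = 1575 / 96485 = 0.01632 mol
Cathode: Fe²⁺ + 2e⁻ → Fe → n(Fe) = 0.01632/2 = 0.008160 mol → 0.456 g
Anode: 2Cl⁻ → Cl₂ + 2e⁻ → n(Cl₂) = 0.01632/2 = 0.008160 mol → 0.183 L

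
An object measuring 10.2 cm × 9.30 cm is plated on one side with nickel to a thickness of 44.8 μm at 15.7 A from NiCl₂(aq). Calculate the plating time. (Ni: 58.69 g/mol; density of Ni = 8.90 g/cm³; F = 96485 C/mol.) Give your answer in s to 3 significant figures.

792 s

Plated area = 10.2 × 9.30 = 94.86 cm²
Volume = 94.86 × 44.8×10⁻⁴ cm = 0.4250 cm³
m(Ni) = 0.4250 × 8.90 = 3.783 g
n(Ni) = 3.783 / 58.69 = 0.06446 mol; n(e⁻) = 2 × 0.06446 = 0.1289 mol
Q = 0.1289 × 96485 = 12440 C
t = 12440 / 15.7 = 792.4 s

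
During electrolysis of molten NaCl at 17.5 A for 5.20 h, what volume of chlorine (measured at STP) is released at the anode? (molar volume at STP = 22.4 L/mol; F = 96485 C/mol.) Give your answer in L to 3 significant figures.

Q = 17.5 A × 18720 s = 3.276×10^5 C
n(e⁻) = Q/F = 3.276×10^5/96485 = 3.395 mol
2Cl⁻ → Cl₂ + 2e⁻, so n(Cl₂) = 3.395 / 2 = 1.698 mol
V = 1.698 × 22.4 = 38.04 L

38.0 L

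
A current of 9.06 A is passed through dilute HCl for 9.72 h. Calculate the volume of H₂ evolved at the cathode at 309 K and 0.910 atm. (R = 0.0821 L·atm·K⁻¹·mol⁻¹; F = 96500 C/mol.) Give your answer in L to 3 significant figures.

45.8 L

Charge passed = 9.06 × 34992 = 3.170×10^5 C
Moles of electrons = 3.170×10^5 / 96500 = 3.285 mol
2H⁺ + 2e⁻ → H₂, so n(H₂) = 3.285 / 2 = 1.643 mol
V = nRT/P = 1.643 × 0.0821 × 309 / 0.910 = 45.80 L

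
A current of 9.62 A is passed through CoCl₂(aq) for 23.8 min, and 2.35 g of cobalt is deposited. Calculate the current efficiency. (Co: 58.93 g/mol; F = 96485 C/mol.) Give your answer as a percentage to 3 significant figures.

Q = 9.62 × 1428 = 13740 C
n(e⁻) = 13740 / 96485 = 0.1424 mol
Co²⁺ + 2e⁻ → Co, so theoretical n(Co) = 0.07120 mol → 4.196 g
Efficiency = 2.35 / 4.196 = 0.5601 = 56.0%

56.0%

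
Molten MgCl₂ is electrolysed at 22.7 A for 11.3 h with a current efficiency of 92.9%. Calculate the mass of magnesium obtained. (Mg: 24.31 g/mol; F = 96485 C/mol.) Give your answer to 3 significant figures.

108 g

Q = 22.7 × 40680 = 9.234×10^5 C
n(e⁻) = 9.234×10^5 / 96485 = 9.570 mol
Mg²⁺ + 2e⁻ → Mg, so theoretical m(Mg) = 4.785 × 24.31 = 116.3 g
Actual mass = 92.9% × 116.3 = 108 g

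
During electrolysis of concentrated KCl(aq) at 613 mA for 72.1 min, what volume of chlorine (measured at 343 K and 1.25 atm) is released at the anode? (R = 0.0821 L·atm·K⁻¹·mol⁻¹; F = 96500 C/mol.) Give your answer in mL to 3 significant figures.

Q = It = 0.613 × 4326 = 2652 C
n(e⁻) = 2652 / 96500 = 0.02748 mol
2Cl⁻ → Cl₂ + 2e⁻, so n(Cl₂) = 0.02748 / 2 = 0.01374 mol
V = nRT/P = 0.01374 × 0.0821 × 343 / 1.25 = 0.3095 L
= 310 mL

310 mL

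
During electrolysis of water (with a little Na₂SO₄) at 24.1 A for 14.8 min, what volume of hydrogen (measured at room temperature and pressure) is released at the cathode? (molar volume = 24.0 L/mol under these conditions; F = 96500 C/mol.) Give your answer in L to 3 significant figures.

2.66 L

Charge passed = 24.1 × 888 = 21400 C
n(e⁻) = Q/F = 21400/96500 = 0.2218 mol
2H⁺ + 2e⁻ → H₂, so n(H₂) = 0.2218 / 2 = 0.1109 mol
V = 0.1109 × 24.0 = 2.662 L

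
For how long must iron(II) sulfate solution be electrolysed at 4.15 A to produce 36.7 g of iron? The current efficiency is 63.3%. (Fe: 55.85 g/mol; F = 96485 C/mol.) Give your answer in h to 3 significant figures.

n(Fe) = 36.7 / 55.85 = 0.6571 mol
Fe²⁺ + 2e⁻ → Fe, so n(e⁻) = 2 × 0.6571 = 1.314 mol
Q = 1.314 × 96485 / 0.633 = 2.003×10^5 C
t = Q / I = 2.003×10^5 / 4.15 = 48270 s = 13.4 h

13.4 h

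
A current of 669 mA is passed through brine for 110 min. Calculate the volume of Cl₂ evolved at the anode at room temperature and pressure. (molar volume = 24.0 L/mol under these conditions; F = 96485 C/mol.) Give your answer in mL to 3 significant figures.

549 mL

Charge passed = 0.669 × 6600 = 4415 C
n(e⁻) = 4415 / 96485 = 0.04576 mol
2Cl⁻ → Cl₂ + 2e⁻, so n(Cl₂) = 0.04576 / 2 = 0.02288 mol
V = 0.02288 × 24.0 = 0.5491 L
= 549 mL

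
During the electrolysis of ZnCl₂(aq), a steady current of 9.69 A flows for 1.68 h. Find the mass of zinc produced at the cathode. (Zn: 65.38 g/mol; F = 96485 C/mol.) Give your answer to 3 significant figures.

19.9 g

Charge passed = 9.69 × 6048 = 58610 C
n(e⁻) = 58610 / 96485 = 0.6075 mol
Zn²⁺ + 2e⁻ → Zn, so n(Zn) = 0.6075 / 2 = 0.3038 mol
m = 0.3038 × 65.38 = 19.9 g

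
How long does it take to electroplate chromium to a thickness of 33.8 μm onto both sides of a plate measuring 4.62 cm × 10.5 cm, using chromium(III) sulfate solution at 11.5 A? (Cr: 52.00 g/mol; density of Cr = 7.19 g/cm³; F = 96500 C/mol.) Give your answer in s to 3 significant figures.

1140 s

Plated area = 2 × 4.62 × 10.5 = 97.02 cm²
Volume = 97.02 × 33.8×10⁻⁴ cm = 0.3279 cm³
m(Cr) = 0.3279 × 7.19 = 2.358 g
n(Cr) = 2.358 / 52.00 = 0.04535 mol; n(e⁻) = 3 × 0.04535 = 0.1361 mol
Q = 0.1361 × 96500 = 13130 C
t = 13130 / 11.5 = 1142 s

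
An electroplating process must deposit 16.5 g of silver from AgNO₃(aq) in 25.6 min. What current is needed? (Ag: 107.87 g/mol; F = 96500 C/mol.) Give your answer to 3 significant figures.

n(Ag) = 16.5 / 107.87 = 0.1530 mol
Ag⁺ + e⁻ → Ag, so n(e⁻) = 0.1530 mol
Q = 0.1530 × 96500 = 14760 C
I = Q / t = 14760 / 1536 s = 9.61 A

9.61 A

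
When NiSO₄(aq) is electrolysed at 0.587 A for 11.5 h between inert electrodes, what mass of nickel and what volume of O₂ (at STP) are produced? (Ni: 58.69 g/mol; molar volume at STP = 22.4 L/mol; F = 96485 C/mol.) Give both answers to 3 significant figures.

Q = 0.587 × 41400 = 24300 C; n(e⁻) = 24300 / 96485 = 0.2519 mol
Cathode: Ni²⁺ + 2e⁻ → Ni → n(Ni) = 0.2519/2 = 0.1260 mol → 7.39 g
Anode: 2H₂O → O₂ + 4H⁺ + 4e⁻ → n(O₂) = 0.2519/4 = 0.06298 mol → 1.41 L

7.39 g Ni; 1.41 L O₂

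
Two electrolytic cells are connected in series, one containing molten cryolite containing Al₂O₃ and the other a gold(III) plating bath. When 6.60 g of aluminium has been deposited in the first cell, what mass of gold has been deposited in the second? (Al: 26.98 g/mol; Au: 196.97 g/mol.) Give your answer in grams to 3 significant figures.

48.2 g

n(Al) = 6.60 / 26.98 = 0.2446 mol
Al³⁺ + 3e⁻ → Al, so n(e⁻) = 3 × 0.2446 = 0.7338 mol
Same current for the same time ⇒ same n(e⁻) = 0.7338 mol in both cells.
Au³⁺ + 3e⁻ → Au, so n(Au) = 0.7338 / 3 = 0.2446 mol
m(Au) = 0.2446 × 196.97 = 48.2 g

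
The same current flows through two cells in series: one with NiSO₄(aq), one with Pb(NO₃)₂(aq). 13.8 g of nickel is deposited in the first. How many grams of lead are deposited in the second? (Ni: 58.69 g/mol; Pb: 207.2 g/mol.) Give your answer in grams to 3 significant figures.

n(Ni) = 13.8 / 58.69 = 0.2351 mol
Ni²⁺ + 2e⁻ → Ni, so n(e⁻) = 2 × 0.2351 = 0.4702 mol
Same current for the same time ⇒ same n(e⁻) = 0.4702 mol in both cells.
Pb²⁺ + 2e⁻ → Pb, so n(Pb) = 0.4702 / 2 = 0.2351 mol
m(Pb) = 0.2351 × 207.2 = 48.7 g

48.7 g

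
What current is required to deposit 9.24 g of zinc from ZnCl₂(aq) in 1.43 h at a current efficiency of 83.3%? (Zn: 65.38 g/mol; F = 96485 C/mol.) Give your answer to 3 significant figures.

n(Zn) = 9.24 / 65.38 = 0.1413 mol
Zn²⁺ + 2e⁻ → Zn, so n(e⁻) = 2 × 0.1413 = 0.2826 mol
Q = 0.2826 × 96485 / 0.833 = 32730 C
I = Q / t = 32730 / 5148 s = 6.36 A

6.36 A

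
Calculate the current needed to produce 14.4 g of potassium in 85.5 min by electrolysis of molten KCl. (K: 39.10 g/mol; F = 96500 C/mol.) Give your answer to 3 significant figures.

n(K) = 14.4 / 39.10 = 0.3683 mol
K⁺ + e⁻ → K, so n(e⁻) = 0.3683 mol
Q = 0.3683 × 96500 = 35540 C
I = Q / t = 35540 / 5130 s = 6.93 A

6.93 A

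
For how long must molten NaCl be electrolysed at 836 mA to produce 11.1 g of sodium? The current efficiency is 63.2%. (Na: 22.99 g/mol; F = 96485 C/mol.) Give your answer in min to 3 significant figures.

1470 min

n(Na) = 11.1 / 22.99 = 0.4828 mol
Na⁺ + e⁻ → Na, so n(e⁻) = 0.4828 mol
Q = 0.4828 × 96485 / 0.632 = 73710 C
t = Q / I = 73710 / 0.836 = 88170 s = 1470 min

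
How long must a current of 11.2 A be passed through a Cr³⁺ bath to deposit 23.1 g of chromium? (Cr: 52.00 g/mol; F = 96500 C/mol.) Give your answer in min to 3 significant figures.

191 min

n(Cr) = 23.1 / 52.00 = 0.4442 mol
Cr³⁺ + 3e⁻ → Cr, so n(e⁻) = 3 × 0.4442 = 1.333 mol
Q = 1.333 × 96500 = 1.286×10^5 C
t = Q / I = 1.286×10^5 / 11.2 = 11480 s = 191 min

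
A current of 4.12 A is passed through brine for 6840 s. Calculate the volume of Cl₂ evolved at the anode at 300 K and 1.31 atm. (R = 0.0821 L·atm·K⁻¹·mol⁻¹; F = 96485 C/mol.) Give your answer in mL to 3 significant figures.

Q = It = 4.12 × 6840 = 28180 C
n(e⁻) = 28180 / 96485 = 0.2921 mol
2Cl⁻ → Cl₂ + 2e⁻, so n(Cl₂) = 0.2921 / 2 = 0.1461 mol
V = nRT/P = 0.1461 × 0.0821 × 300 / 1.31 = 2.747 L
= 2750 mL

2750 mL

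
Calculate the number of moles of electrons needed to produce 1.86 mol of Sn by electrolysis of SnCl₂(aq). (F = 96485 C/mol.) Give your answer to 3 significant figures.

Sn²⁺ + 2e⁻ → Sn, so n(e⁻) = 2 × 1.86 = 3.720 mol

3.72 mol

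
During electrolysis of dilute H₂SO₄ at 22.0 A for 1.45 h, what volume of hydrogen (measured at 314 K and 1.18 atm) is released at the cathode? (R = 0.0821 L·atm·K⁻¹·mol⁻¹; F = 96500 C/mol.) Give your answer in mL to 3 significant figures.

Q = 22.0 A × 5220 s = 1.148×10^5 C
n(e⁻) = Q/F = 1.148×10^5/96500 = 1.190 mol
2H⁺ + 2e⁻ → H₂, so n(H₂) = 1.190 / 2 = 0.5950 mol
V = nRT/P = 0.5950 × 0.0821 × 314 / 1.18 = 13.00 L
= 13000 mL

13000 mL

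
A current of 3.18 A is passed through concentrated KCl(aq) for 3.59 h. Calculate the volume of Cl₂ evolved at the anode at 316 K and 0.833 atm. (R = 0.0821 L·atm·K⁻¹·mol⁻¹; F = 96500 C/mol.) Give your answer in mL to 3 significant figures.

6630 mL

Q = 3.18 A × 12924 s = 41100 C
n(e⁻) = Q/F = 41100/96500 = 0.4259 mol
2Cl⁻ → Cl₂ + 2e⁻, so n(Cl₂) = 0.4259 / 2 = 0.2130 mol
V = nRT/P = 0.2130 × 0.0821 × 316 / 0.833 = 6.634 L
= 6630 mL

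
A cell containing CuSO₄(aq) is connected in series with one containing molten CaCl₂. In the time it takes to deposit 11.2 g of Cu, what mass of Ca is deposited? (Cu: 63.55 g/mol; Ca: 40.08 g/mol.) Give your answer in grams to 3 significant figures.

n(Cu) = 11.2 / 63.55 = 0.1762 mol
Cu²⁺ + 2e⁻ → Cu, so n(e⁻) = 2 × 0.1762 = 0.3524 mol
The cells are in series, so the same charge (and hence the same n(e⁻) = 0.3524 mol) passes through both.
Ca²⁺ + 2e⁻ → Ca, so n(Ca) = 0.3524 / 2 = 0.1762 mol
m(Ca) = 0.1762 × 40.08 = 7.06 g

7.06 g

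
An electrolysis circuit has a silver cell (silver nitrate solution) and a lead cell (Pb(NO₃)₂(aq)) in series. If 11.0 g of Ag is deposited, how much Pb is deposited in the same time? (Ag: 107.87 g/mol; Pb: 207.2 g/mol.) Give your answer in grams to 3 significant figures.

n(Ag) = 11.0 / 107.87 = 0.1020 mol
Ag⁺ + e⁻ → Ag, so n(e⁻) = 0.1020 mol
Same current for the same time ⇒ same n(e⁻) = 0.1020 mol in both cells.
Pb²⁺ + 2e⁻ → Pb, so n(Pb) = 0.1020 / 2 = 0.05100 mol
m(Pb) = 0.05100 × 207.2 = 10.6 g

10.6 g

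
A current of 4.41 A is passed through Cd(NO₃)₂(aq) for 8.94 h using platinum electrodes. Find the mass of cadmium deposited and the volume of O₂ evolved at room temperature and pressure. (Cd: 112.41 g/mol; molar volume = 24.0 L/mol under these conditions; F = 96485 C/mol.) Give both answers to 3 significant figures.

82.7 g Cd; 8.83 L O₂

Q = 4.41 × 32184 = 1.419×10^5 C; n(e⁻) = 1.419×10^5 / 96485 = 1.471 mol
Cathode: Cd²⁺ + 2e⁻ → Cd → n(Cd) = 1.471/2 = 0.7355 mol → 82.7 g
Anode: 2H₂O → O₂ + 4H⁺ + 4e⁻ → n(O₂) = 1.471/4 = 0.3678 mol → 8.83 L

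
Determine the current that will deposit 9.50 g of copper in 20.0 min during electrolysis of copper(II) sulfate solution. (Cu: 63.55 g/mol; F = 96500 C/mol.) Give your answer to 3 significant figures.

24.0 A

n(Cu) = 9.50 / 63.55 = 0.1495 mol
Cu²⁺ + 2e⁻ → Cu, so n(e⁻) = 2 × 0.1495 = 0.2990 mol
Q = 0.2990 × 96500 = 28850 C
I = Q / t = 28850 / 1200 s = 24.0 A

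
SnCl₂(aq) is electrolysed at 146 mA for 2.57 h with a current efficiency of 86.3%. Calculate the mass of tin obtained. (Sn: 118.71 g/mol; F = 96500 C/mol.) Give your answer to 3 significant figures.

0.717 g

Q = 0.146 × 9252 = 1351 C
n(e⁻) = 1351 / 96500 = 0.01400 mol
Sn²⁺ + 2e⁻ → Sn, so theoretical m(Sn) = 0.007000 × 118.71 = 0.8310 g
Actual mass = 86.3% × 0.8310 = 0.717 g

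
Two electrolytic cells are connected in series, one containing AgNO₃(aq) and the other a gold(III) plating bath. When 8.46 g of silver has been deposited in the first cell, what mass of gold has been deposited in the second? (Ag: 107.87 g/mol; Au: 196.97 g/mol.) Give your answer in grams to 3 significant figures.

n(Ag) = 8.46 / 107.87 = 0.07843 mol
Ag⁺ + e⁻ → Ag, so n(e⁻) = 0.07843 mol
Same current for the same time ⇒ same n(e⁻) = 0.07843 mol in both cells.
Au³⁺ + 3e⁻ → Au, so n(Au) = 0.07843 / 3 = 0.02614 mol
m(Au) = 0.02614 × 196.97 = 5.15 g

5.15 g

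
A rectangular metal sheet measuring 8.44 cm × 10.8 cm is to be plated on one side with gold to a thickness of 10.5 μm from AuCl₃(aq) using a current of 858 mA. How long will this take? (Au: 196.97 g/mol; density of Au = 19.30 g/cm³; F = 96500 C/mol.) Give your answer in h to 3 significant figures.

Plated area = 8.44 × 10.8 = 91.15 cm²
Volume = 91.15 × 10.5×10⁻⁴ cm = 0.09571 cm³
m(Au) = 0.09571 × 19.30 = 1.847 g
n(Au) = 1.847 / 196.97 = 0.009377 mol; n(e⁻) = 3 × 0.009377 = 0.02813 mol
Q = 0.02813 × 96500 = 2715 C
t = 2715 / 0.858 = 3164 s = 0.879 h

0.879 h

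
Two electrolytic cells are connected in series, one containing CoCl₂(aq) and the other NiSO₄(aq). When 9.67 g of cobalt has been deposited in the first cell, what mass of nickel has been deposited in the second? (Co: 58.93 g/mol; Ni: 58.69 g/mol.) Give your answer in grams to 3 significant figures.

9.63 g

n(Co) = 9.67 / 58.93 = 0.1641 mol
Co²⁺ + 2e⁻ → Co, so n(e⁻) = 2 × 0.1641 = 0.3282 mol
In series, the same 0.3282 mol of electrons flows through the second cell.
Ni²⁺ + 2e⁻ → Ni, so n(Ni) = 0.3282 / 2 = 0.1641 mol
m(Ni) = 0.1641 × 58.69 = 9.63 g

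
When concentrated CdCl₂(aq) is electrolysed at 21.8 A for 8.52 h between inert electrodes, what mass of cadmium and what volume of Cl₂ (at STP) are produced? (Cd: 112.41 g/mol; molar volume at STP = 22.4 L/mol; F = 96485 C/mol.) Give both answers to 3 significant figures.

390 g Cd; 77.6 L Cl₂

Q = 21.8 × 30672 = 6.686×10^5 C; n(e⁻) = 6.686×10^5 / 96485 = 6.930 mol
Cathode: Cd²⁺ + 2e⁻ → Cd → n(Cd) = 6.930/2 = 3.465 mol → 390 g
Anode: 2Cl⁻ → Cl₂ + 2e⁻ → n(Cl₂) = 6.930/2 = 3.465 mol → 77.6 L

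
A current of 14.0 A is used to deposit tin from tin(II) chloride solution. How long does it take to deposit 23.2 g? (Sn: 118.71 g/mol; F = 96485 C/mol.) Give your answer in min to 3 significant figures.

n(Sn) = 23.2 / 118.71 = 0.1954 mol
Sn²⁺ + 2e⁻ → Sn, so n(e⁻) = 2 × 0.1954 = 0.3908 mol
Q = 0.3908 × 96485 = 37710 C
t = Q / I = 37710 / 14.0 = 2694 s = 44.9 min

44.9 min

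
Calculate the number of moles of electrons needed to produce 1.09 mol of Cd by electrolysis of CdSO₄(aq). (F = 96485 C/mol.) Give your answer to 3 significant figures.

2.18 mol

Cd²⁺ + 2e⁻ → Cd, so n(e⁻) = 2 × 1.09 = 2.180 mol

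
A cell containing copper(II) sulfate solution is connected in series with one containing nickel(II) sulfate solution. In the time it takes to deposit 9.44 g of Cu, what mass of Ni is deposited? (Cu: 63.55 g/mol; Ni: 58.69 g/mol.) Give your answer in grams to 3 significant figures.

8.72 g

n(Cu) = 9.44 / 63.55 = 0.1485 mol
Cu²⁺ + 2e⁻ → Cu, so n(e⁻) = 2 × 0.1485 = 0.2970 mol
In series, the same 0.2970 mol of electrons flows through the second cell.
Ni²⁺ + 2e⁻ → Ni, so n(Ni) = 0.2970 / 2 = 0.1485 mol
m(Ni) = 0.1485 × 58.69 = 8.72 g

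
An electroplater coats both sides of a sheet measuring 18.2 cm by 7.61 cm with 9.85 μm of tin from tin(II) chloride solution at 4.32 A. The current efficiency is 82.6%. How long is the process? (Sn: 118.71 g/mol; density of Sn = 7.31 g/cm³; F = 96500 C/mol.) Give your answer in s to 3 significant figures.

Plated area = 2 × 18.2 × 7.61 = 277.0 cm²
Volume = 277.0 × 9.85×10⁻⁴ cm = 0.2728 cm³
m(Sn) = 0.2728 × 7.31 = 1.994 g
n(Sn) = 1.994 / 118.71 = 0.01680 mol; n(e⁻) = 2 × 0.01680 = 0.03360 mol
Q = 0.03360 × 96500 / 0.826 = 3925 C
t = 3925 / 4.32 = 908.6 s

909 s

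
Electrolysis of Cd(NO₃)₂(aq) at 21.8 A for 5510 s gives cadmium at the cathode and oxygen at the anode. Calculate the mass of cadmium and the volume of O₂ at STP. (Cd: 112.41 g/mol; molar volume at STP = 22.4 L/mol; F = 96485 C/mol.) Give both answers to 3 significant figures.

Q = 21.8 × 5510 = 1.201×10^5 C; n(e⁻) = 1.201×10^5 / 96485 = 1.245 mol
Cathode: Cd²⁺ + 2e⁻ → Cd → n(Cd) = 1.245/2 = 0.6225 mol → 70.0 g
Anode: 2H₂O → O₂ + 4H⁺ + 4e⁻ → n(O₂) = 1.245/4 = 0.3113 mol → 6.97 L

70.0 g Cd; 6.97 L O₂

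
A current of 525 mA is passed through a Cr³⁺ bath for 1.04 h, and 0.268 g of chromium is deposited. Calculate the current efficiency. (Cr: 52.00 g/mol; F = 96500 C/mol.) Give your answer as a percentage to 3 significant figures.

75.9%

Q = 0.525 × 3744 = 1966 C
n(e⁻) = 1966 / 96500 = 0.02037 mol
Cr³⁺ + 3e⁻ → Cr, so theoretical n(Cr) = 0.006790 mol → 0.3531 g
Efficiency = 0.268 / 0.3531 = 0.7590 = 75.9%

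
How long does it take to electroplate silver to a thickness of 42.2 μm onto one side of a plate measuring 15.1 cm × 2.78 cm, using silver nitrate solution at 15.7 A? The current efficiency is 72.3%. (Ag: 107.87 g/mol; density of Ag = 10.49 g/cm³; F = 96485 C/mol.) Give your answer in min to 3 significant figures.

Plated area = 15.1 × 2.78 = 41.98 cm²
Volume = 41.98 × 42.2×10⁻⁴ cm = 0.1772 cm³
m(Ag) = 0.1772 × 10.49 = 1.859 g
n(Ag) = 1.859 / 107.87 = 0.01723 mol; n(e⁻) = 0.01723 mol
Q = 0.01723 × 96485 / 0.723 = 2299 C
t = 2299 / 15.7 = 146.4 s = 2.44 min

2.44 min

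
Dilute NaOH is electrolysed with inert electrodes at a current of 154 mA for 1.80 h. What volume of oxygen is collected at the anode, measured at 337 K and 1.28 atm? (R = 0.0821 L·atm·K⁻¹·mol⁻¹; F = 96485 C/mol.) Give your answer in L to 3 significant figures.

0.0559 L

Charge passed = 0.154 × 6480 = 997.9 C
n(e⁻) = Q/F = 997.9/96485 = 0.01034 mol
2H₂O → O₂ + 4H⁺ + 4e⁻, so n(O₂) = 0.01034 / 4 = 0.002585 mol
V = nRT/P = 0.002585 × 0.0821 × 337 / 1.28 = 0.05588 L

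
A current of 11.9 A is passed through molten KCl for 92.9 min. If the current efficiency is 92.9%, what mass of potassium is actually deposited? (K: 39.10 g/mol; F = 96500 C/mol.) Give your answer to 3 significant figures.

Q = 11.9 × 5574 = 66330 C
n(e⁻) = 66330 / 96500 = 0.6874 mol
K⁺ + e⁻ → K, so theoretical m(K) = 0.6874 × 39.10 = 26.88 g
Actual mass = 92.9% × 26.88 = 25.0 g

25.0 g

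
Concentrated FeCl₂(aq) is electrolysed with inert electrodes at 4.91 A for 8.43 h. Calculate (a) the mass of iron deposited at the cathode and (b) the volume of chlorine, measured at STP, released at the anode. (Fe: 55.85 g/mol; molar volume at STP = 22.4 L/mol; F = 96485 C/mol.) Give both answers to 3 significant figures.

Q = 4.91 × 30348 = 1.490×10^5 C; n(e⁻) = 1.490×10^5 / 96485 = 1.544 mol
Cathode: Fe²⁺ + 2e⁻ → Fe → n(Fe) = 1.544/2 = 0.7720 mol → 43.1 g
Anode: 2Cl⁻ → Cl₂ + 2e⁻ → n(Cl₂) = 1.544/2 = 0.7720 mol → 17.3 L

43.1 g Fe; 17.3 L Cl₂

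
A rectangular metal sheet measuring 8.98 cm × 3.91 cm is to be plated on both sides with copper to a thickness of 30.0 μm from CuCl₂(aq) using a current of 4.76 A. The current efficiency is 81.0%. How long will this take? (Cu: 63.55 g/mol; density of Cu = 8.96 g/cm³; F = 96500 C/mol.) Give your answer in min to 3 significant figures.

24.8 min

Plated area = 2 × 8.98 × 3.91 = 70.22 cm²
Volume = 70.22 × 30.0×10⁻⁴ cm = 0.2107 cm³
m(Cu) = 0.2107 × 8.96 = 1.888 g
n(Cu) = 1.888 / 63.55 = 0.02971 mol; n(e⁻) = 2 × 0.02971 = 0.05942 mol
Q = 0.05942 × 96500 / 0.810 = 7079 C
t = 7079 / 4.76 = 1487 s = 24.8 min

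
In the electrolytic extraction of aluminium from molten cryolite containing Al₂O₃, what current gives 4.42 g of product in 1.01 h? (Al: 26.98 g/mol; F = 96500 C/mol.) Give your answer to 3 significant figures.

13.0 A

n(Al) = 4.42 / 26.98 = 0.1638 mol
Al³⁺ + 3e⁻ → Al, so n(e⁻) = 3 × 0.1638 = 0.4914 mol
Q = 0.4914 × 96500 = 47420 C
I = Q / t = 47420 / 3636 s = 13.0 A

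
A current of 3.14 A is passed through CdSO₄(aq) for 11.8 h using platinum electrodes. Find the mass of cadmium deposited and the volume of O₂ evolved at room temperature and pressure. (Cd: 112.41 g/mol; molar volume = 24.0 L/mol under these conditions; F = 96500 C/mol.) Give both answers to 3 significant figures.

77.7 g Cd; 8.29 L O₂

Q = 3.14 × 42480 = 1.334×10^5 C; n(e⁻) = 1.334×10^5 / 96500 = 1.382 mol
Cathode: Cd²⁺ + 2e⁻ → Cd → n(Cd) = 1.382/2 = 0.6910 mol → 77.7 g
Anode: 2H₂O → O₂ + 4H⁺ + 4e⁻ → n(O₂) = 1.382/4 = 0.3455 mol → 8.29 L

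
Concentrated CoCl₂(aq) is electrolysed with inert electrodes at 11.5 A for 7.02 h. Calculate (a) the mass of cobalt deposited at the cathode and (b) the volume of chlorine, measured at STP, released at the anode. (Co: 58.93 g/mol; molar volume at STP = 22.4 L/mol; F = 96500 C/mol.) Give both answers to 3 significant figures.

Q = 11.5 × 25272 = 2.906×10^5 C; n(e⁻) = 2.906×10^5 / 96500 = 3.011 mol
Cathode: Co²⁺ + 2e⁻ → Co → n(Co) = 3.011/2 = 1.506 mol → 88.7 g
Anode: 2Cl⁻ → Cl₂ + 2e⁻ → n(Cl₂) = 3.011/2 = 1.506 mol → 33.7 L

88.7 g Co; 33.7 L Cl₂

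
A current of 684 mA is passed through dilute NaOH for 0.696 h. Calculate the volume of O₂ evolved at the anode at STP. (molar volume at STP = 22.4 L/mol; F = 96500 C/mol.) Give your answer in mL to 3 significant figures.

Charge passed = 0.684 × 2505.6 = 1714 C
n(e⁻) = Q/F = 1714/96500 = 0.01776 mol
2H₂O → O₂ + 4H⁺ + 4e⁻, so n(O₂) = 0.01776 / 4 = 0.004440 mol
V = 0.004440 × 22.4 = 0.09946 L
= 99.5 mL

99.5 mL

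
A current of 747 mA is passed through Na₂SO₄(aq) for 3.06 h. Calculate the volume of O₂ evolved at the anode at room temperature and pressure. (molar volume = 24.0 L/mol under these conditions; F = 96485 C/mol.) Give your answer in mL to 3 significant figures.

512 mL

Charge passed = 0.747 × 11016 = 8229 C
Moles of electrons = 8229 / 96485 = 0.08529 mol
2H₂O → O₂ + 4H⁺ + 4e⁻, so n(O₂) = 0.08529 / 4 = 0.02132 mol
V = 0.02132 × 24.0 = 0.5117 L
= 512 mL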